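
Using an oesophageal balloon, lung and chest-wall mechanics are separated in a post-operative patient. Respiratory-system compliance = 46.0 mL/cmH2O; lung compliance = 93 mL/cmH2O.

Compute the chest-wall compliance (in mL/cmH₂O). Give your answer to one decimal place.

91.0

1/Ccw = 1/Crs − 1/CL.
1/Ccw = 1/46.0 − 1/93 = 0.01099.
Ccw = 90.992 mL/cmH2O.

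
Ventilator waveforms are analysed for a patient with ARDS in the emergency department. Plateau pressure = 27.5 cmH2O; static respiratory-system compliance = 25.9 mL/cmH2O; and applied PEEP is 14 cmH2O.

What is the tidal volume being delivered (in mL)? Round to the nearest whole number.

Vt = Cstat × (Pplat − PEEP) = 25.9 × (27.5 − 14) = 25.9 × 13.5 = 349.65 mL.

350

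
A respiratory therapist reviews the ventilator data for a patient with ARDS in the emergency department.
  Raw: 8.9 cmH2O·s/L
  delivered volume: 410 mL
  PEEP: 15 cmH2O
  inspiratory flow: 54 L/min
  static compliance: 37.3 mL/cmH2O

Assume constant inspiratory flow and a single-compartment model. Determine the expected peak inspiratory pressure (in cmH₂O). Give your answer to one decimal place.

34.0

Flow: 54 L/min ÷ 60 = 0.9 L/s.
Equation of motion (constant flow): PIP = Vt/C + R·V̇ + PEEP.
PIP = 410/37.3 + 8.9×0.9 + 15 = 10.992 + 8.01 + 15 = 34.002 cmH2O.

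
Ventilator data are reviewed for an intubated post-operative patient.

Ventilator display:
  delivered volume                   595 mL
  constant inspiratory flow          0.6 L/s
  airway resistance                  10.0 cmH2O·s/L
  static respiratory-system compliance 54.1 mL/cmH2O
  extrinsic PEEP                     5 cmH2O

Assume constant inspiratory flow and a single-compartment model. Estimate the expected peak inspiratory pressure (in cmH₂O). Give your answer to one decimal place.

Equation of motion (constant flow): PIP = Vt/C + R·V̇ + PEEP.
PIP = 595/54.1 + 10.0×0.6 + 5 = 10.998 + 6.0 + 5 = 21.998 cmH2O.

22.0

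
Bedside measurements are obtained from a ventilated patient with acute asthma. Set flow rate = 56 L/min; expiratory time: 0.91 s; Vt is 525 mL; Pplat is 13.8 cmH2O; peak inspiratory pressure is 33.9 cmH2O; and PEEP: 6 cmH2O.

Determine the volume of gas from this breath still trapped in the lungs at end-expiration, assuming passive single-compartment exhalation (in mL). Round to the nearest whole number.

280

Flow: 56 L/min ÷ 60 = 0.9333 L/s.
R = (PIP − Pplat)/V̇ = (33.9 − 13.8) / 0.9333 = 20.1/0.9333 = 21.536 cmH2O·s/L.
C = Vt/(Pplat − PEEP) = 525.0 / (13.8 − 6) = 525.0/7.8 = 67.308 mL/cmH2O.
τ = R × C = 21.536 × 0.06731 L/cmH2O = 1.45 s.
Fraction remaining = e^(−Te/τ) = e^(−0.91/1.45) = 0.5339.
Trapped volume = 525.0 × 0.5339 = 280.3 mL.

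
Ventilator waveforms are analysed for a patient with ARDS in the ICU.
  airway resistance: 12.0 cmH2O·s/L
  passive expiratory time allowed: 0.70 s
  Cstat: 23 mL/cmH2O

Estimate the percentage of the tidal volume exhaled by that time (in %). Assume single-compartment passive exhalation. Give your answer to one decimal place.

τ = R × C = 12.0 × 23 mL/cmH2O = 12.0 × 0.023 L/cmH2O = 0.276 s.
Passive exhalation: V(t)/V₀ = e^(−t/τ) = e^(−0.70/0.276) = 0.07916.
Fraction exhaled = 1 − 0.07916 = 0.9208 → 92.08%.

92.1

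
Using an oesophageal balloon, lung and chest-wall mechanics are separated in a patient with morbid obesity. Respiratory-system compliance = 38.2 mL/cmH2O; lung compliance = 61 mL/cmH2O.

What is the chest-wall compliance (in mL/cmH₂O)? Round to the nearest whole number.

1/Ccw = 1/Crs − 1/CL.
1/Ccw = 1/38.2 − 1/61 = 0.009785.
Ccw = 102.2 mL/cmH2O.

102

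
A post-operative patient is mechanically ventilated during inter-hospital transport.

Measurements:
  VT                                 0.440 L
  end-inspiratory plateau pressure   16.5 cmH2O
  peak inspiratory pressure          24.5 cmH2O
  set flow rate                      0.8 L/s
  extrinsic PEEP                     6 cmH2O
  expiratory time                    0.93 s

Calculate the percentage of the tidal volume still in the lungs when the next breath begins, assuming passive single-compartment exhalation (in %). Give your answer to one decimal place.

10.9

R = (PIP − Pplat)/V̇ = (24.5 − 16.5) / 0.8 = 8.0/0.8 = 10.0 cmH2O·s/L.
C = Vt/(Pplat − PEEP) = 440.0 / (16.5 − 6) = 440.0/10.5 = 41.905 mL/cmH2O.
τ = R × C = 10.0 × 0.04191 L/cmH2O = 0.4191 s.
Fraction remaining at end-expiration = e^(−Te/τ) = e^(−0.93/0.4191) = 0.1087 → 10.87%.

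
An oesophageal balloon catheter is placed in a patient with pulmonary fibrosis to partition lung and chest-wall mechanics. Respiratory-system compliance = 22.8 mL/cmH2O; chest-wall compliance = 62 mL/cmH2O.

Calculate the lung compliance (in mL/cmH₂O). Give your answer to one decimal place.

1/CL = 1/Crs − 1/Ccw.
1/CL = 1/22.8 − 1/62 = 0.02773.
CL = 36.062 mL/cmH2O.

36.1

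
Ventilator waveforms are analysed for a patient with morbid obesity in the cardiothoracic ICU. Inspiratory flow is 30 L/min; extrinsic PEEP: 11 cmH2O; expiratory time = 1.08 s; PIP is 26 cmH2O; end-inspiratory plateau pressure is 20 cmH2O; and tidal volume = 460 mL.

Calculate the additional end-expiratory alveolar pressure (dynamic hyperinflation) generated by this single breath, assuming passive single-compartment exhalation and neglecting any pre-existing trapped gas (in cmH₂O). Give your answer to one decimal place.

Flow: 30 L/min ÷ 60 = 0.5 L/s.
R = (PIP − Pplat)/V̇ = (26 − 20) / 0.5 = 6.0/0.5 = 12.0 cmH2O·s/L.
C = Vt/(Pplat − PEEP) = 460.0 / (20 − 11) = 460.0/9.0 = 51.111 mL/cmH2O.
τ = R × C = 12.0 × 0.05111 L/cmH2O = 0.6133 s.
Fraction remaining = e^(−Te/τ) = e^(−1.08/0.6133) = 0.1719; trapped volume = 460.0 × 0.1719 = 79.074 mL.
Additional alveolar pressure from trapping ≈ V_trapped / C = 79.074 / 51.111 = 1.547 cmH2O.

1.5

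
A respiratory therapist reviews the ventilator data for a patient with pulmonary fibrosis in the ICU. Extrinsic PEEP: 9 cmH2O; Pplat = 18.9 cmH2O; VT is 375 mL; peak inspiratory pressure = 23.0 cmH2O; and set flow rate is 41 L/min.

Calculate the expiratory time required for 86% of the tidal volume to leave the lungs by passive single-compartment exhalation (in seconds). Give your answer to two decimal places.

0.45

Flow: 41 L/min ÷ 60 = 0.6833 L/s.
R = (PIP − Pplat)/V̇ = (23.0 − 18.9) / 0.6833 = 4.1/0.6833 = 6.0 cmH2O·s/L.
C = Vt/(Pplat − PEEP) = 375.0 / (18.9 − 9) = 375.0/9.9 = 37.879 mL/cmH2O.
τ = R × C = 6.0 × 0.03788 L/cmH2O = 0.2273 s.
t = −τ·ln(1 − 0.86) = −0.2273·ln(0.14) = 0.4469 s.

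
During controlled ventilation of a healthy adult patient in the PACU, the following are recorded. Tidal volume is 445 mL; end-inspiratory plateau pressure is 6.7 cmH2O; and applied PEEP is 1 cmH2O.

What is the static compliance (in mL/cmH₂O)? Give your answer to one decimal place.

Cstat = Vt / (Pplat − PEEP) = 445 / (6.7 − 1) = 445 / 5.7 = 78.07 mL/cmH2O.

78.1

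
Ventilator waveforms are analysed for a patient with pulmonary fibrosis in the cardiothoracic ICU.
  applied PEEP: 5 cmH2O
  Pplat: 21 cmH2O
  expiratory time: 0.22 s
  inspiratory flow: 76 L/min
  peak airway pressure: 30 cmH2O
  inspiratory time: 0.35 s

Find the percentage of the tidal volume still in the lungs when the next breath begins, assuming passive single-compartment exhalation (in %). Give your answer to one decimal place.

Flow: 76 L/min ÷ 60 = 1.2667 L/s.
Vt = flow × Ti = 1.2667 L/s × 0.35 s × 1000 mL/L = 443.35 mL.
R = (PIP − Pplat)/V̇ = (30 − 21) / 1.2667 = 9.0/1.2667 = 7.105 cmH2O·s/L.
C = Vt/(Pplat − PEEP) = 443.35 / (21 − 5) = 443.35/16.0 = 27.709 mL/cmH2O.
τ = R × C = 7.105 × 0.02771 L/cmH2O = 0.1969 s.
Fraction remaining at end-expiration = e^(−Te/τ) = e^(−0.22/0.1969) = 0.3272 → 32.72%.

32.7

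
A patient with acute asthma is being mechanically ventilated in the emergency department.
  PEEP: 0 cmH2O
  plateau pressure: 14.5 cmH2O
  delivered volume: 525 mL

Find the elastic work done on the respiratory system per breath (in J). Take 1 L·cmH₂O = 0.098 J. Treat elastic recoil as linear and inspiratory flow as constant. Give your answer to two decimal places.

0.37

Elastic work ≈ ½ × (Pplat − PEEP) × Vt = 0.5 × (14.5 − 0) × 0.525 L = 0.5 × 14.5 × 0.525 = 3.806 L·cmH2O.
× 0.098 J/(L·cmH2O) → 0.373 J.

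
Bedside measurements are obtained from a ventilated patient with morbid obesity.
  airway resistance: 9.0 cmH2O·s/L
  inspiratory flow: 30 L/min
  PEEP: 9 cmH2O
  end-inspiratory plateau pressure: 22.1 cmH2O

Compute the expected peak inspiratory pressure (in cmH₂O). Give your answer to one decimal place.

Flow: 30 L/min ÷ 60 = 0.5 L/s.
PIP = Pplat + Raw × flow = 22.1 + 9.0 × 0.5 = 22.1 + 4.5 = 26.6 cmH2O.

26.6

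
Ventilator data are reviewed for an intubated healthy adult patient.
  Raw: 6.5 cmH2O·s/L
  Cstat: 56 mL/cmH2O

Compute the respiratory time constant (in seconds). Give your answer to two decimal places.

τ = R × C = 6.5 × 56 mL/cmH2O = 6.5 × 0.056 L/cmH2O = 0.364 s.

0.36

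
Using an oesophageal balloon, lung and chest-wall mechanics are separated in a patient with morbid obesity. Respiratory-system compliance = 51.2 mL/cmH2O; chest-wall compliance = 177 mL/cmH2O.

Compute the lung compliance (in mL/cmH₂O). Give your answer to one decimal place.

72.0

1/CL = 1/Crs − 1/Ccw.
1/CL = 1/51.2 − 1/177 = 0.01388.
CL = 72.046 mL/cmH2O.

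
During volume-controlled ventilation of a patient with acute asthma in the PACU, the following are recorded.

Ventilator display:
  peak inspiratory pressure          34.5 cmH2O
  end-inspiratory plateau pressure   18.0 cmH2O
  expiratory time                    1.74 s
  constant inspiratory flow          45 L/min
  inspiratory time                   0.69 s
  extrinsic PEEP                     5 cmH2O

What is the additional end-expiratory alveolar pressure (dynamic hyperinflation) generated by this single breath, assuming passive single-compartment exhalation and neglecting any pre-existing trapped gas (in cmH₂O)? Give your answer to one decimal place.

Flow: 45 L/min ÷ 60 = 0.75 L/s.
Vt = flow × Ti = 0.75 L/s × 0.69 s × 1000 mL/L = 517.5 mL.
R = (PIP − Pplat)/V̇ = (34.5 − 18.0) / 0.75 = 16.5/0.75 = 22.0 cmH2O·s/L.
C = Vt/(Pplat − PEEP) = 517.5 / (18.0 − 5) = 517.5/13.0 = 39.808 mL/cmH2O.
τ = R × C = 22.0 × 0.03981 L/cmH2O = 0.8758 s.
Fraction remaining = e^(−Te/τ) = e^(−1.74/0.8758) = 0.1371; trapped volume = 517.5 × 0.1371 = 70.949 mL.
Additional alveolar pressure from trapping ≈ V_trapped / C = 70.949 / 39.808 = 1.782 cmH2O.

1.8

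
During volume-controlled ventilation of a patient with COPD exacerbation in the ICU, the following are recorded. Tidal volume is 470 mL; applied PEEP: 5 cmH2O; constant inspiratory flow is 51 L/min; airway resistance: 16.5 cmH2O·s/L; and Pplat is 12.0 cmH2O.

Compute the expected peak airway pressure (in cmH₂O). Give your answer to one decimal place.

Flow: 51 L/min ÷ 60 = 0.85 L/s.
PIP = Pplat + Raw × flow = 12.0 + 16.5 × 0.85 = 12.0 + 14.025 = 26.025 cmH2O.

26.0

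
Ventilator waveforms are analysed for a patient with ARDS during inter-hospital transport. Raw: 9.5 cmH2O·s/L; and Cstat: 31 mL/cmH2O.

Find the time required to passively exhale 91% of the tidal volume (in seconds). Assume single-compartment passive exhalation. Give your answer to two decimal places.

0.71

τ = R × C = 9.5 × 31 mL/cmH2O = 9.5 × 0.031 L/cmH2O = 0.2945 s.
Exhaled fraction f = 1 − e^(−t/τ) → t = −τ·ln(1 − f) = −0.2945·ln(0.09) = 0.7091 s.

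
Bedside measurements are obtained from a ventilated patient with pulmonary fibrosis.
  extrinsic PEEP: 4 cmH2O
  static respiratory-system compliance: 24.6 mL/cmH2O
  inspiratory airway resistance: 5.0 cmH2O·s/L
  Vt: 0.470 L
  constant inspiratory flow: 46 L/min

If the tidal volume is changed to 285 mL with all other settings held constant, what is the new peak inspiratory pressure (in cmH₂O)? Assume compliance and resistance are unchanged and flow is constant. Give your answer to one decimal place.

19.4

Flow: 46 L/min ÷ 60 = 0.7667 L/s.
PIP = Vt/C + R·V̇ + PEEP (constant-flow equation of motion).
Only the elastic term changes: ΔPIP = ΔVt / C = (285 − 470) / 24.6 = -7.52 cmH2O.
Original PIP = 470/24.6 + 5.0×0.7667 + 4 = 26.939 cmH2O; new PIP = 26.939 + (-7.52) = 19.419 cmH2O.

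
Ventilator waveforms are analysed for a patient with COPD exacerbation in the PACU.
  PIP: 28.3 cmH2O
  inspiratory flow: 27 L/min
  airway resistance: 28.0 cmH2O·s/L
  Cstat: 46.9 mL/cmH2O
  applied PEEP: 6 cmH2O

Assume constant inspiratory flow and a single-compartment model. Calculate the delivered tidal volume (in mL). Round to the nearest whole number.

Flow: 27 L/min ÷ 60 = 0.45 L/s.
Equation of motion (constant flow): PIP = Vt/C + R·V̇ + PEEP.
Vt/C = PIP − R·V̇ − PEEP = 28.3 − 12.6 − 6 = 9.7 cmH2O.
Vt = C × 9.7 = 46.9 × 9.7 = 454.93 mL.

455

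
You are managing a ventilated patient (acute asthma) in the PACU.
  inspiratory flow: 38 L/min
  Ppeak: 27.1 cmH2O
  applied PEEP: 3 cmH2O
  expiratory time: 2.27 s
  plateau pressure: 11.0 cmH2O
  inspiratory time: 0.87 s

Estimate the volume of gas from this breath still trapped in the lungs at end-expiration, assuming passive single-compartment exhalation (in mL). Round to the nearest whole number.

Flow: 38 L/min ÷ 60 = 0.6333 L/s.
Vt = flow × Ti = 0.6333 L/s × 0.87 s × 1000 mL/L = 550.97 mL.
R = (PIP − Pplat)/V̇ = (27.1 − 11.0) / 0.6333 = 16.1/0.6333 = 25.422 cmH2O·s/L.
C = Vt/(Pplat − PEEP) = 550.97 / (11.0 − 3) = 550.97/8.0 = 68.871 mL/cmH2O.
τ = R × C = 25.422 × 0.06887 L/cmH2O = 1.751 s.
Fraction remaining = e^(−Te/τ) = e^(−2.27/1.751) = 0.2735.
Trapped volume = 550.97 × 0.2735 = 150.69 mL.

151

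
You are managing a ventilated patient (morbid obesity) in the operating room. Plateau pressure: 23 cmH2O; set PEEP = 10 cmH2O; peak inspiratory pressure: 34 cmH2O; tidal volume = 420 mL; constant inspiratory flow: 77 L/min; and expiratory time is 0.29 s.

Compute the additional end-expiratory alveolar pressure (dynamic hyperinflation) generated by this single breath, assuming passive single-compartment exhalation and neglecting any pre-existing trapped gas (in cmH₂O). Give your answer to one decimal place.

4.6

Flow: 77 L/min ÷ 60 = 1.2833 L/s.
R = (PIP − Pplat)/V̇ = (34 − 23) / 1.2833 = 11.0/1.2833 = 8.572 cmH2O·s/L.
C = Vt/(Pplat − PEEP) = 420.0 / (23 − 10) = 420.0/13.0 = 32.308 mL/cmH2O.
τ = R × C = 8.572 × 0.03231 L/cmH2O = 0.277 s.
Fraction remaining = e^(−Te/τ) = e^(−0.29/0.277) = 0.351; trapped volume = 420.0 × 0.351 = 147.42 mL.
Additional alveolar pressure from trapping ≈ V_trapped / C = 147.42 / 32.308 = 4.563 cmH2O.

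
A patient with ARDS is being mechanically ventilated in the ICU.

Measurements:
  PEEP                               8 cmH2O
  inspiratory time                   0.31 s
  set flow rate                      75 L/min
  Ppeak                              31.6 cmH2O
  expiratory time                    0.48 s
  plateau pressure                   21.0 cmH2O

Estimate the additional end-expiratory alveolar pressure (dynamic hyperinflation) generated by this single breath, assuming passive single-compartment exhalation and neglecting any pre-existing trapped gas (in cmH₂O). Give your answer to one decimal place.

Flow: 75 L/min ÷ 60 = 1.25 L/s.
Vt = flow × Ti = 1.25 L/s × 0.31 s × 1000 mL/L = 387.5 mL.
R = (PIP − Pplat)/V̇ = (31.6 − 21.0) / 1.25 = 10.6/1.25 = 8.48 cmH2O·s/L.
C = Vt/(Pplat − PEEP) = 387.5 / (21.0 − 8) = 387.5/13.0 = 29.808 mL/cmH2O.
τ = R × C = 8.48 × 0.02981 L/cmH2O = 0.2528 s.
Fraction remaining = e^(−Te/τ) = e^(−0.48/0.2528) = 0.1498; trapped volume = 387.5 × 0.1498 = 58.048 mL.
Additional alveolar pressure from trapping ≈ V_trapped / C = 58.048 / 29.808 = 1.947 cmH2O.

1.9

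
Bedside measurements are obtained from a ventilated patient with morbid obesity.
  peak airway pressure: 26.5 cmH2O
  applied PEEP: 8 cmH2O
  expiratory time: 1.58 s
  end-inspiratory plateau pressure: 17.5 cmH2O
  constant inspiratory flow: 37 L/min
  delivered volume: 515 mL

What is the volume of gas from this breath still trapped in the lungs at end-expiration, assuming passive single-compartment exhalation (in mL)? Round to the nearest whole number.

70

Flow: 37 L/min ÷ 60 = 0.6167 L/s.
R = (PIP − Pplat)/V̇ = (26.5 − 17.5) / 0.6167 = 9.0/0.6167 = 14.594 cmH2O·s/L.
C = Vt/(Pplat − PEEP) = 515.0 / (17.5 − 8) = 515.0/9.5 = 54.211 mL/cmH2O.
τ = R × C = 14.594 × 0.05421 L/cmH2O = 0.7911 s.
Fraction remaining = e^(−Te/τ) = e^(−1.58/0.7911) = 0.1357.
Trapped volume = 515.0 × 0.1357 = 69.886 mL.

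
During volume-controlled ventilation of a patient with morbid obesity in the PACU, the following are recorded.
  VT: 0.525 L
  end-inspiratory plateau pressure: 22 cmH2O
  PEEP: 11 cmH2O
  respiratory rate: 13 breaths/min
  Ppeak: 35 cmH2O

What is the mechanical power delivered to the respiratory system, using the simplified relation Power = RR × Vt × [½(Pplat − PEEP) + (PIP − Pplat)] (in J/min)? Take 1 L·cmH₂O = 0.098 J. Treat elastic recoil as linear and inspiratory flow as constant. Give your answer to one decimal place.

Per-breath work = Vt × [½(Pplat−PEEP) + (PIP−Pplat)] = 0.525 × [0.5×11.0 + 13.0] = 0.525 × 18.5 = 9.713 L·cmH2O.
Power = 13 × 9.713 = 126.27 L·cmH2O/min.
× 0.098 J/(L·cmH2O) → 12.374 J/min.

12.4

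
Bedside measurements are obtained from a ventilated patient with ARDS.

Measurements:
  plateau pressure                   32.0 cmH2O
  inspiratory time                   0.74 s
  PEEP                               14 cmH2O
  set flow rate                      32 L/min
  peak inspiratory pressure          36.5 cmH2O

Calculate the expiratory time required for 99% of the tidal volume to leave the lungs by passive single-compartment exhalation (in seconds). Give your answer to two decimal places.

0.85

Flow: 32 L/min ÷ 60 = 0.5333 L/s.
Vt = flow × Ti = 0.5333 L/s × 0.74 s × 1000 mL/L = 394.64 mL.
R = (PIP − Pplat)/V̇ = (36.5 − 32.0) / 0.5333 = 4.5/0.5333 = 8.438 cmH2O·s/L.
C = Vt/(Pplat − PEEP) = 394.64 / (32.0 − 14) = 394.64/18.0 = 21.924 mL/cmH2O.
τ = R × C = 8.438 × 0.02192 L/cmH2O = 0.185 s.
t = −τ·ln(1 − 0.99) = −0.185·ln(0.01) = 0.852 s.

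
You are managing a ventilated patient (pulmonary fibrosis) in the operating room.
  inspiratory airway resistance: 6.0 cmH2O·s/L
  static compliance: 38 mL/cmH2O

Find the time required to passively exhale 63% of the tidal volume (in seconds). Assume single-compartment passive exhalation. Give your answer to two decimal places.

0.23

τ = R × C = 6.0 × 38 mL/cmH2O = 6.0 × 0.038 L/cmH2O = 0.228 s.
Exhaled fraction f = 1 − e^(−t/τ) → t = −τ·ln(1 − f) = −0.228·ln(0.37) = 0.2267 s.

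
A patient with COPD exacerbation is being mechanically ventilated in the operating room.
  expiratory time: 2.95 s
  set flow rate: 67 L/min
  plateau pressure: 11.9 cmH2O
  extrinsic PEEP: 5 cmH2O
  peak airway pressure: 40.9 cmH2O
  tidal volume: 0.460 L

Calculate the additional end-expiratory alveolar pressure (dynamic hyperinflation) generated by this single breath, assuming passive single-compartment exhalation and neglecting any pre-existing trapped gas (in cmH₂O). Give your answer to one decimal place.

Flow: 67 L/min ÷ 60 = 1.1167 L/s.
R = (PIP − Pplat)/V̇ = (40.9 − 11.9) / 1.1167 = 29.0/1.1167 = 25.969 cmH2O·s/L.
C = Vt/(Pplat − PEEP) = 460.0 / (11.9 − 5) = 460.0/6.9 = 66.667 mL/cmH2O.
τ = R × C = 25.969 × 0.06667 L/cmH2O = 1.731 s.
Fraction remaining = e^(−Te/τ) = e^(−2.95/1.731) = 0.1819; trapped volume = 460.0 × 0.1819 = 83.674 mL.
Additional alveolar pressure from trapping ≈ V_trapped / C = 83.674 / 66.667 = 1.255 cmH2O.

1.3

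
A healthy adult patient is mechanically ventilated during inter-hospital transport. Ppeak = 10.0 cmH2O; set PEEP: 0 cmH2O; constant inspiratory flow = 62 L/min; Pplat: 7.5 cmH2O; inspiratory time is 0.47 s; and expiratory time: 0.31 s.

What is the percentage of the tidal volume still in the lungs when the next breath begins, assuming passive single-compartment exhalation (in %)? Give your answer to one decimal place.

Flow: 62 L/min ÷ 60 = 1.0333 L/s.
Vt = flow × Ti = 1.0333 L/s × 0.47 s × 1000 mL/L = 485.65 mL.
R = (PIP − Pplat)/V̇ = (10.0 − 7.5) / 1.0333 = 2.5/1.0333 = 2.419 cmH2O·s/L.
C = Vt/(Pplat − PEEP) = 485.65 / (7.5 − 0) = 485.65/7.5 = 64.753 mL/cmH2O.
τ = R × C = 2.419 × 0.06475 L/cmH2O = 0.1566 s.
Fraction remaining at end-expiration = e^(−Te/τ) = e^(−0.31/0.1566) = 0.1381 → 13.81%.

13.8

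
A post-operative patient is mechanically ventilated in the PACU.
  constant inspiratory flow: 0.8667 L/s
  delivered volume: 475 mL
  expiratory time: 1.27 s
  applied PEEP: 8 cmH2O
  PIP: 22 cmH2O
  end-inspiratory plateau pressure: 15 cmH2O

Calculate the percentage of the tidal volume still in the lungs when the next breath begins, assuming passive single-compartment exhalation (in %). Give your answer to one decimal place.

9.9

R = (PIP − Pplat)/V̇ = (22 − 15) / 0.8667 = 7.0/0.8667 = 8.077 cmH2O·s/L.
C = Vt/(Pplat − PEEP) = 475.0 / (15 − 8) = 475.0/7.0 = 67.857 mL/cmH2O.
τ = R × C = 8.077 × 0.06786 L/cmH2O = 0.5481 s.
Fraction remaining at end-expiration = e^(−Te/τ) = e^(−1.27/0.5481) = 0.09856 → 9.856%.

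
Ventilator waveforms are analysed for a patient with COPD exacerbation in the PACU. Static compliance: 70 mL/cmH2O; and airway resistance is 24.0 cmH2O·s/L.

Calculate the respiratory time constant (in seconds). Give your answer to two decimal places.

1.68

τ = R × C = 24.0 × 70 mL/cmH2O = 24.0 × 0.070 L/cmH2O = 1.68 s.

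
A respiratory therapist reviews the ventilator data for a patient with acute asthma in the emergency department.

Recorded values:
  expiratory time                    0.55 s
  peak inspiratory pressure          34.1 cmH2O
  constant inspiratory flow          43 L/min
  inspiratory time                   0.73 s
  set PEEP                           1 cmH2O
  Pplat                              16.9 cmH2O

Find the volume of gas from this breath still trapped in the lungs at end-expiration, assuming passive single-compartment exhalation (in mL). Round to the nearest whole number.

261

Flow: 43 L/min ÷ 60 = 0.7167 L/s.
Vt = flow × Ti = 0.7167 L/s × 0.73 s × 1000 mL/L = 523.19 mL.
R = (PIP − Pplat)/V̇ = (34.1 − 16.9) / 0.7167 = 17.2/0.7167 = 23.999 cmH2O·s/L.
C = Vt/(Pplat − PEEP) = 523.19 / (16.9 − 1) = 523.19/15.9 = 32.905 mL/cmH2O.
τ = R × C = 23.999 × 0.03291 L/cmH2O = 0.7898 s.
Fraction remaining = e^(−Te/τ) = e^(−0.55/0.7898) = 0.4984.
Trapped volume = 523.19 × 0.4984 = 260.76 mL.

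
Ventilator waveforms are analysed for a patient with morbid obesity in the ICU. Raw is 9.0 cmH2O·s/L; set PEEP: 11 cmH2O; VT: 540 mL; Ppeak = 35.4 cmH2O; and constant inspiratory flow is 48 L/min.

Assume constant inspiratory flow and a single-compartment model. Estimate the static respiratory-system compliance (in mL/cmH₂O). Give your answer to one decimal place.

Flow: 48 L/min ÷ 60 = 0.8 L/s.
Equation of motion (constant flow): PIP = Vt/C + R·V̇ + PEEP.
Vt/C = PIP − R·V̇ − PEEP = 35.4 − 9.0×0.8 − 11 = 35.4 − 7.2 − 11 = 17.2 cmH2O.
C = Vt / 17.2 = 540 / 17.2 = 31.395 mL/cmH2O.

31.4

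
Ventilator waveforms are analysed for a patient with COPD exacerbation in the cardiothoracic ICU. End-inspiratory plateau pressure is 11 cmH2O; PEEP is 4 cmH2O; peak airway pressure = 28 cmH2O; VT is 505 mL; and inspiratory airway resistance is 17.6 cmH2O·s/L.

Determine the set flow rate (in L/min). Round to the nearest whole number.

flow = (PIP − Pplat) / Raw = (28 − 11) / 17.6 = 0.9659 L/s × 60 = 57.954 L/min.

58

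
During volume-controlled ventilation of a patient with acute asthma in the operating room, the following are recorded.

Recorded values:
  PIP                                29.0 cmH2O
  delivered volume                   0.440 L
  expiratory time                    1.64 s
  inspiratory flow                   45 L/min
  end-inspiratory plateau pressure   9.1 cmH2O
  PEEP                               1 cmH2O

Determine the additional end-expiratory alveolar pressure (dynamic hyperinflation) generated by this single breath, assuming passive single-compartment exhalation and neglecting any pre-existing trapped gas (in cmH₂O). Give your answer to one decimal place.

Flow: 45 L/min ÷ 60 = 0.75 L/s.
R = (PIP − Pplat)/V̇ = (29.0 − 9.1) / 0.75 = 19.9/0.75 = 26.533 cmH2O·s/L.
C = Vt/(Pplat − PEEP) = 440.0 / (9.1 − 1) = 440.0/8.1 = 54.321 mL/cmH2O.
τ = R × C = 26.533 × 0.05432 L/cmH2O = 1.441 s.
Fraction remaining = e^(−Te/τ) = e^(−1.64/1.441) = 0.3204; trapped volume = 440.0 × 0.3204 = 140.98 mL.
Additional alveolar pressure from trapping ≈ V_trapped / C = 140.98 / 54.321 = 2.595 cmH2O.

2.6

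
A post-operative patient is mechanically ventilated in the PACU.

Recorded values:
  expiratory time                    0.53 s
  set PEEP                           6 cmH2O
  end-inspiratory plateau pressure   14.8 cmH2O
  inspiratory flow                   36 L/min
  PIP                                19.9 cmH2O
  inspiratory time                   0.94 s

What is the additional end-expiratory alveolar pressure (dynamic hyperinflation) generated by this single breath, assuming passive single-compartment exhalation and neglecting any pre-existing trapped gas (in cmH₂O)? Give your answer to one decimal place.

Flow: 36 L/min ÷ 60 = 0.6 L/s.
Vt = flow × Ti = 0.6 L/s × 0.94 s × 1000 mL/L = 564.0 mL.
R = (PIP − Pplat)/V̇ = (19.9 − 14.8) / 0.6 = 5.1/0.6 = 8.5 cmH2O·s/L.
C = Vt/(Pplat − PEEP) = 564.0 / (14.8 − 6) = 564.0/8.8 = 64.091 mL/cmH2O.
τ = R × C = 8.5 × 0.06409 L/cmH2O = 0.5448 s.
Fraction remaining = e^(−Te/τ) = e^(−0.53/0.5448) = 0.378; trapped volume = 564.0 × 0.378 = 213.19 mL.
Additional alveolar pressure from trapping ≈ V_trapped / C = 213.19 / 64.091 = 3.326 cmH2O.

3.3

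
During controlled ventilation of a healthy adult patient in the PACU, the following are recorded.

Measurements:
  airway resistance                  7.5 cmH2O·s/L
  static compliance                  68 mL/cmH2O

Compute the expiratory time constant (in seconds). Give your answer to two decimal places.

0.51

τ = R × C = 7.5 × 68 mL/cmH2O = 7.5 × 0.068 L/cmH2O = 0.51 s.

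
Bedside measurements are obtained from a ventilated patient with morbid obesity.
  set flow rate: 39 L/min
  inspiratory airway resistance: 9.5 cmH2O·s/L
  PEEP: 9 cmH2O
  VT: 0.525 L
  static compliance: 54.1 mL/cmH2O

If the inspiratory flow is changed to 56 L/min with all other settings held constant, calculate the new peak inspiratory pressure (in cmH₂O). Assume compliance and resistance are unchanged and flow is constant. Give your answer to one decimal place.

Flow: 39 L/min ÷ 60 = 0.65 L/s.
New flow: 56 L/min ÷ 60 = 0.9333 L/s.
PIP = Vt/C + R·V̇ + PEEP (constant-flow equation of motion).
Only the resistive term changes: ΔPIP = R × ΔV̇ = 9.5 × (0.9333 − 0.65) = 9.5 × 0.2833 = 2.691 cmH2O.
Original PIP = 525/54.1 + 9.5×0.65 + 9 = 24.879 cmH2O; new PIP = 24.879 + (2.691) = 27.57 cmH2O.

27.6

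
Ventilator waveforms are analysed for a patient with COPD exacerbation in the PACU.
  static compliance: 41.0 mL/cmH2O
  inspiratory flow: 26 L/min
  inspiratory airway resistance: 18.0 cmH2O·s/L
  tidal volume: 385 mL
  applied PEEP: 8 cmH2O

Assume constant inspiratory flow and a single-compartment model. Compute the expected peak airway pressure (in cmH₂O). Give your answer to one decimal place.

25.2

Flow: 26 L/min ÷ 60 = 0.4333 L/s.
Equation of motion (constant flow): PIP = Vt/C + R·V̇ + PEEP.
PIP = 385/41.0 + 18.0×0.4333 + 8 = 9.39 + 7.799 + 8 = 25.189 cmH2O.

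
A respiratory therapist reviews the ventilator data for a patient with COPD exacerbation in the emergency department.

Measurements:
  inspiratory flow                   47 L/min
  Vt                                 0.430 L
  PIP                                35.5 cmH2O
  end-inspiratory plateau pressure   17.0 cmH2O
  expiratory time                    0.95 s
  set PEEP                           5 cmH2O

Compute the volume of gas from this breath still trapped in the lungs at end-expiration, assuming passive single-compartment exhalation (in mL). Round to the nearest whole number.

140

Flow: 47 L/min ÷ 60 = 0.7833 L/s.
R = (PIP − Pplat)/V̇ = (35.5 − 17.0) / 0.7833 = 18.5/0.7833 = 23.618 cmH2O·s/L.
C = Vt/(Pplat − PEEP) = 430.0 / (17.0 − 5) = 430.0/12.0 = 35.833 mL/cmH2O.
τ = R × C = 23.618 × 0.03583 L/cmH2O = 0.8462 s.
Fraction remaining = e^(−Te/τ) = e^(−0.95/0.8462) = 0.3254.
Trapped volume = 430.0 × 0.3254 = 139.92 mL.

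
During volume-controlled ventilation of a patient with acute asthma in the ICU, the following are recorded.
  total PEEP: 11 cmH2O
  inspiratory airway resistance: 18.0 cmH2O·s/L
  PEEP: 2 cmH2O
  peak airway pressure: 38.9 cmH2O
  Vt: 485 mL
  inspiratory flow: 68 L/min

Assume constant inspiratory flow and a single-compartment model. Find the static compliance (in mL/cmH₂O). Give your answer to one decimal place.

64.7

Flow: 68 L/min ÷ 60 = 1.1333 L/s.
Total PEEP = 11 cmH2O (set 2 + intrinsic 9); this is the baseline alveolar pressure.
Equation of motion (constant flow): PIP = Vt/C + R·V̇ + PEEP.
Vt/C = PIP − R·V̇ − PEEP = 38.9 − 18.0×1.1333 − 11 = 38.9 − 20.399 − 11 = 7.501 cmH2O.
C = Vt / 7.501 = 485 / 7.501 = 64.658 mL/cmH2O.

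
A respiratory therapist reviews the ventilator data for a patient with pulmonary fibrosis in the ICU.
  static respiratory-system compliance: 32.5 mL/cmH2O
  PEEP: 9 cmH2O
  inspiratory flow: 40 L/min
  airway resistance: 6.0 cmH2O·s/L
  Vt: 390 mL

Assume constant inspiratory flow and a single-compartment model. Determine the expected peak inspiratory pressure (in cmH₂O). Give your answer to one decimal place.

Flow: 40 L/min ÷ 60 = 0.6667 L/s.
Equation of motion (constant flow): PIP = Vt/C + R·V̇ + PEEP.
PIP = 390/32.5 + 6.0×0.6667 + 9 = 12.0 + 4.0 + 9 = 25.0 cmH2O.

25.0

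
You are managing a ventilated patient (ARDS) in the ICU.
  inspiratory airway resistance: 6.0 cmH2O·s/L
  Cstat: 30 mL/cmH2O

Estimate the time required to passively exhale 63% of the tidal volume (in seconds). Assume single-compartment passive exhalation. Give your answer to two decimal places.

0.18

τ = R × C = 6.0 × 30 mL/cmH2O = 6.0 × 0.030 L/cmH2O = 0.18 s.
Exhaled fraction f = 1 − e^(−t/τ) → t = −τ·ln(1 − f) = −0.18·ln(0.37) = 0.179 s.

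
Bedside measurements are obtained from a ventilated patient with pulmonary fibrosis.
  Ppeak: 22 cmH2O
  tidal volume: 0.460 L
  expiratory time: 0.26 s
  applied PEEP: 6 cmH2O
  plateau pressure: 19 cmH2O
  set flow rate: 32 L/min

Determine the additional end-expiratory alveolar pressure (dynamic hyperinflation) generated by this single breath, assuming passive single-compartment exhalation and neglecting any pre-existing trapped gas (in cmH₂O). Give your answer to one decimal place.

Flow: 32 L/min ÷ 60 = 0.5333 L/s.
R = (PIP − Pplat)/V̇ = (22 − 19) / 0.5333 = 3.0/0.5333 = 5.625 cmH2O·s/L.
C = Vt/(Pplat − PEEP) = 460.0 / (19 − 6) = 460.0/13.0 = 35.385 mL/cmH2O.
τ = R × C = 5.625 × 0.03539 L/cmH2O = 0.1991 s.
Fraction remaining = e^(−Te/τ) = e^(−0.26/0.1991) = 0.2709; trapped volume = 460.0 × 0.2709 = 124.61 mL.
Additional alveolar pressure from trapping ≈ V_trapped / C = 124.61 / 35.385 = 3.522 cmH2O.

3.5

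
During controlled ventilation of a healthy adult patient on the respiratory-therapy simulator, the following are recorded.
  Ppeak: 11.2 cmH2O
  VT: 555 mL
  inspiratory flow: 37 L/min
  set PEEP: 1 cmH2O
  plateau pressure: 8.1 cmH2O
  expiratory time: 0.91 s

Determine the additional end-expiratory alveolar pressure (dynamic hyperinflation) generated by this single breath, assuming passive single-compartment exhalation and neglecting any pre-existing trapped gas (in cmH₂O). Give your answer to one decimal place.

Flow: 37 L/min ÷ 60 = 0.6167 L/s.
R = (PIP − Pplat)/V̇ = (11.2 − 8.1) / 0.6167 = 3.1/0.6167 = 5.027 cmH2O·s/L.
C = Vt/(Pplat − PEEP) = 555.0 / (8.1 − 1) = 555.0/7.1 = 78.169 mL/cmH2O.
τ = R × C = 5.027 × 0.07817 L/cmH2O = 0.393 s.
Fraction remaining = e^(−Te/τ) = e^(−0.91/0.393) = 0.09871; trapped volume = 555.0 × 0.09871 = 54.784 mL.
Additional alveolar pressure from trapping ≈ V_trapped / C = 54.784 / 78.169 = 0.7008 cmH2O.

0.7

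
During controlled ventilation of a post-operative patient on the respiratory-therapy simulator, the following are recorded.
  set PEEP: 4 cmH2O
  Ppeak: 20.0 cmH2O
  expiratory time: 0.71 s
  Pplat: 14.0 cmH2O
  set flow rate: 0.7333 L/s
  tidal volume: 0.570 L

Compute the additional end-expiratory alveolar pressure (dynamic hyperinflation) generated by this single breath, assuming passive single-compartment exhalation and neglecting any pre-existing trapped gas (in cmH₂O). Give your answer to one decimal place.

R = (PIP − Pplat)/V̇ = (20.0 − 14.0) / 0.7333 = 6.0/0.7333 = 8.182 cmH2O·s/L.
C = Vt/(Pplat − PEEP) = 570.0 / (14.0 − 4) = 570.0/10.0 = 57.0 mL/cmH2O.
τ = R × C = 8.182 × 0.057 L/cmH2O = 0.4664 s.
Fraction remaining = e^(−Te/τ) = e^(−0.71/0.4664) = 0.2182; trapped volume = 570.0 × 0.2182 = 124.37 mL.
Additional alveolar pressure from trapping ≈ V_trapped / C = 124.37 / 57.0 = 2.182 cmH2O.

2.2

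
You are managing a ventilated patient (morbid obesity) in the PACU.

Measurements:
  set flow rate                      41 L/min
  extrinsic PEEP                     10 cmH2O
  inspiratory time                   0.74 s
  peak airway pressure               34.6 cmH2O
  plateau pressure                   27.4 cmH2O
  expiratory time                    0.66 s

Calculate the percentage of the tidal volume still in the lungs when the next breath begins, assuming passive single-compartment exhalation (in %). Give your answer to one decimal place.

11.6

Flow: 41 L/min ÷ 60 = 0.6833 L/s.
Vt = flow × Ti = 0.6833 L/s × 0.74 s × 1000 mL/L = 505.64 mL.
R = (PIP − Pplat)/V̇ = (34.6 − 27.4) / 0.6833 = 7.2/0.6833 = 10.537 cmH2O·s/L.
C = Vt/(Pplat − PEEP) = 505.64 / (27.4 − 10) = 505.64/17.4 = 29.06 mL/cmH2O.
τ = R × C = 10.537 × 0.02906 L/cmH2O = 0.3062 s.
Fraction remaining at end-expiration = e^(−Te/τ) = e^(−0.66/0.3062) = 0.1159 → 11.59%.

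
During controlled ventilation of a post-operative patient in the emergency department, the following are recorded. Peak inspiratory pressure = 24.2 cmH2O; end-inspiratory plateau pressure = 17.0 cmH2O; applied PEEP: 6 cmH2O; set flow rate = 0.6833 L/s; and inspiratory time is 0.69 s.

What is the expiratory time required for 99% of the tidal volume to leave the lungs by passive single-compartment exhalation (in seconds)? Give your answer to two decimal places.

2.08

Vt = flow × Ti = 0.6833 L/s × 0.69 s × 1000 mL/L = 471.48 mL.
R = (PIP − Pplat)/V̇ = (24.2 − 17.0) / 0.6833 = 7.2/0.6833 = 10.537 cmH2O·s/L.
C = Vt/(Pplat − PEEP) = 471.48 / (17.0 − 6) = 471.48/11.0 = 42.862 mL/cmH2O.
τ = R × C = 10.537 × 0.04286 L/cmH2O = 0.4516 s.
t = −τ·ln(1 − 0.99) = −0.4516·ln(0.01) = 2.08 s.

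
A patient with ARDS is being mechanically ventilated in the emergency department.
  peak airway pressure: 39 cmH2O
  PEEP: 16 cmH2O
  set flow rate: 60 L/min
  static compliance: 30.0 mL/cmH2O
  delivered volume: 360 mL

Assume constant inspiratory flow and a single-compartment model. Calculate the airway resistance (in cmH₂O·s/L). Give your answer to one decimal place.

Flow: 60 L/min ÷ 60 = 1 L/s.
Equation of motion (constant flow): PIP = Vt/C + R·V̇ + PEEP.
R·V̇ = PIP − Vt/C − PEEP = 39 − 360/30.0 − 16 = 39 − 12.0 − 16 = 11.0 cmH2O.
R = 11.0 / 1 = 11.0 cmH2O·s/L.

11.0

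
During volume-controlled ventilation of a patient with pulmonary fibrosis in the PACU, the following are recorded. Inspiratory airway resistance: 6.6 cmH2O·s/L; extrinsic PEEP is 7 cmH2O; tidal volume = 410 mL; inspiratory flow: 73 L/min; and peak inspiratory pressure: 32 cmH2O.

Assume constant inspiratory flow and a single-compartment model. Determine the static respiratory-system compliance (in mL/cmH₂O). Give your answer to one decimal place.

Flow: 73 L/min ÷ 60 = 1.2167 L/s.
Equation of motion (constant flow): PIP = Vt/C + R·V̇ + PEEP.
Vt/C = PIP − R·V̇ − PEEP = 32 − 6.6×1.2167 − 7 = 32 − 8.03 − 7 = 16.97 cmH2O.
C = Vt / 16.97 = 410 / 16.97 = 24.16 mL/cmH2O.

24.2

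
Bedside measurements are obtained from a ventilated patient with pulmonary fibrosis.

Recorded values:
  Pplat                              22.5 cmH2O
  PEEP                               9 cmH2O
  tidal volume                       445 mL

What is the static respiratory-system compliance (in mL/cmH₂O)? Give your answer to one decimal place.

Cstat = Vt / (Pplat − PEEP) = 445 / (22.5 − 9) = 445 / 13.5 = 32.963 mL/cmH2O.

33.0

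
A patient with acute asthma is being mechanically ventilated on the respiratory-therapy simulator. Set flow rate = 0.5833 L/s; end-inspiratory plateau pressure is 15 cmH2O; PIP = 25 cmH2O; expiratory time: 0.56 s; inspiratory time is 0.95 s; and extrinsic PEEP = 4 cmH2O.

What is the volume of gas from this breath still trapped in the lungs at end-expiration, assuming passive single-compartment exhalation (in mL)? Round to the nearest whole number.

Vt = flow × Ti = 0.5833 L/s × 0.95 s × 1000 mL/L = 554.14 mL.
R = (PIP − Pplat)/V̇ = (25 − 15) / 0.5833 = 10.0/0.5833 = 17.144 cmH2O·s/L.
C = Vt/(Pplat − PEEP) = 554.14 / (15 − 4) = 554.14/11.0 = 50.376 mL/cmH2O.
τ = R × C = 17.144 × 0.05038 L/cmH2O = 0.8637 s.
Fraction remaining = e^(−Te/τ) = e^(−0.56/0.8637) = 0.5229.
Trapped volume = 554.14 × 0.5229 = 289.76 mL.

290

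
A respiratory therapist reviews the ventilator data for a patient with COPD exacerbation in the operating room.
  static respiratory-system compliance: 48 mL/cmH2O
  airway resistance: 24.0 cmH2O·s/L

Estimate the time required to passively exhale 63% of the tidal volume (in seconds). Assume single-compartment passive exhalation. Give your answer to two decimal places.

τ = R × C = 24.0 × 48 mL/cmH2O = 24.0 × 0.048 L/cmH2O = 1.152 s.
Exhaled fraction f = 1 − e^(−t/τ) → t = −τ·ln(1 − f) = −1.152·ln(0.37) = 1.145 s.

1.15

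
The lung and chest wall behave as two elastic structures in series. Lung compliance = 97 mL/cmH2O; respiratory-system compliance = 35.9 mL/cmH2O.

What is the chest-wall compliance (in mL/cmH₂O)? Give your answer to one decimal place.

57.0

1/Ccw = 1/Crs − 1/CL.
1/Ccw = 1/35.9 − 1/97 = 0.01755.
Ccw = 56.98 mL/cmH2O.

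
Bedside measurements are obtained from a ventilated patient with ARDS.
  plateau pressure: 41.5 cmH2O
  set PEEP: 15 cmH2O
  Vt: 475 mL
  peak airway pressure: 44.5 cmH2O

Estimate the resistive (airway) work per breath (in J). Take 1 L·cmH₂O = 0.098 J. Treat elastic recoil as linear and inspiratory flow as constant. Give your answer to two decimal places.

0.14

With constant inspiratory flow the resistive pressure is constant at PIP − Pplat = 44.5 − 41.5 = 3.0 cmH2O, so resistive work = 3.0 × 0.475 = 1.425 L·cmH2O.
× 0.098 J/(L·cmH2O) → 0.1397 J.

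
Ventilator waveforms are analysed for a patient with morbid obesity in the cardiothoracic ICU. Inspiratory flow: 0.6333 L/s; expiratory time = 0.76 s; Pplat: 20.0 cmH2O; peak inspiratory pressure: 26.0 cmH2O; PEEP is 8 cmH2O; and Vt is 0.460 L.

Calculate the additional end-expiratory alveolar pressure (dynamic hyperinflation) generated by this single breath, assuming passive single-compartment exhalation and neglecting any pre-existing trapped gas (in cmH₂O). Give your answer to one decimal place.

1.5

R = (PIP − Pplat)/V̇ = (26.0 − 20.0) / 0.6333 = 6.0/0.6333 = 9.474 cmH2O·s/L.
C = Vt/(Pplat − PEEP) = 460.0 / (20.0 − 8) = 460.0/12.0 = 38.333 mL/cmH2O.
τ = R × C = 9.474 × 0.03833 L/cmH2O = 0.3631 s.
Fraction remaining = e^(−Te/τ) = e^(−0.76/0.3631) = 0.1233; trapped volume = 460.0 × 0.1233 = 56.718 mL.
Additional alveolar pressure from trapping ≈ V_trapped / C = 56.718 / 38.333 = 1.48 cmH2O.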